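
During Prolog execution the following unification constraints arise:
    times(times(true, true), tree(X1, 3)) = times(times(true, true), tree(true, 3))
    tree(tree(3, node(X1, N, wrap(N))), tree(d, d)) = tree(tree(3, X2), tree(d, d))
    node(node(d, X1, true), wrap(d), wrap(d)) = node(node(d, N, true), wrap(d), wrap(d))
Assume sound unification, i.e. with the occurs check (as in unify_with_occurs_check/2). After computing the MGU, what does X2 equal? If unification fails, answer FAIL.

node(true, true, wrap(true))

Decompose times/2: times(true, true) = times(true, true),  tree(X1, 3) = tree(true, 3).
Delete trivial equation times(true, true) = times(true, true).
Decompose tree/2: X1 = true,  3 = 3.
Bind X1 := true; substituting into the 2 remaining equations that mention X1 gives: tree(tree(3, node(true, N, wrap(N))), tree(d, d)) = tree(tree(3, X2), tree(d, d)),  node(node(d, true, true), wrap(d), wrap(d)) = node(node(d, N, true), wrap(d), wrap(d)).
Delete trivial equation 3 = 3.
Decompose tree/2: tree(3, node(true, N, wrap(N))) = tree(3, X2),  tree(d, d) = tree(d, d).
Decompose tree/2: 3 = 3,  node(true, N, wrap(N)) = X2.
Delete trivial equation 3 = 3.
Bind X2 := node(true, N, wrap(N)); no other remaining equation mentions X2.
Delete trivial equation tree(d, d) = tree(d, d).
Decompose node/3: node(d, true, true) = node(d, N, true),  wrap(d) = wrap(d),  wrap(d) = wrap(d).
Decompose node/3: d = d,  true = N,  true = true.
Delete trivial equation d = d.
Bind N := true; no other remaining equation mentions N. Substituting into the earlier binding gives X2 := node(true, true, wrap(true)).
Delete trivial equation true = true.
Delete trivial equation wrap(d) = wrap(d).
Delete trivial equation wrap(d) = wrap(d).
MGU = { X1 ↦ true, X2 ↦ node(true, true, wrap(true)), N ↦ true }, so X2 ↦ node(true, true, wrap(true)).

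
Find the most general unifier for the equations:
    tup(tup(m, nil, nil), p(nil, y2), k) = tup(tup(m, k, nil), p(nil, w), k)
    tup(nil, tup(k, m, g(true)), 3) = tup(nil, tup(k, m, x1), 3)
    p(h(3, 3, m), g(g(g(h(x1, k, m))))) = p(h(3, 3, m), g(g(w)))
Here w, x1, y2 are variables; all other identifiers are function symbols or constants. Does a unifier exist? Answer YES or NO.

Decompose tup/3: tup(m, nil, nil) = tup(m, k, nil),  p(nil, y2) = p(nil, w),  k = k.
Decompose tup/3: m = m,  nil = k,  nil = nil.
Delete trivial equation m = m.
Clash: constants nil and k differ; no unifier exists.

NO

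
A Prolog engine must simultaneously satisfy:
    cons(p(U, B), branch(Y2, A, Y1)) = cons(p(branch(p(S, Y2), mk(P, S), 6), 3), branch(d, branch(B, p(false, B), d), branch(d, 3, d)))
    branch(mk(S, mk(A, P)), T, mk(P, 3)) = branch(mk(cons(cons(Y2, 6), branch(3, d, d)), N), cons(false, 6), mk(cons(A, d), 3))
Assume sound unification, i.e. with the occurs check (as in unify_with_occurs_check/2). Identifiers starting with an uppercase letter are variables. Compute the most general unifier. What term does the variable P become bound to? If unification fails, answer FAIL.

cons(branch(3, p(false, 3), d), d)

Decompose cons/2: p(U, B) = p(branch(p(S, Y2), mk(P, S), 6), 3),  branch(Y2, A, Y1) = branch(d, branch(B, p(false, B), d), branch(d, 3, d)).
Decompose p/2: U = branch(p(S, Y2), mk(P, S), 6),  B = 3.
Bind U := branch(p(S, Y2), mk(P, S), 6); no other remaining equation mentions U.
Bind B := 3; substituting into the one remaining equation that mentions B gives: branch(Y2, A, Y1) = branch(d, branch(3, p(false, 3), d), branch(d, 3, d)).
Decompose branch/3: Y2 = d,  A = branch(3, p(false, 3), d),  Y1 = branch(d, 3, d).
Bind Y2 := d; substituting into the one remaining equation that mentions Y2 gives: branch(mk(S, mk(A, P)), T, mk(P, 3)) = branch(mk(cons(cons(d, 6), branch(3, d, d)), N), cons(false, 6), mk(cons(A, d), 3)). Substituting into the earlier binding gives U := branch(p(S, d), mk(P, S), 6).
Bind A := branch(3, p(false, 3), d); substituting into the one remaining equation that mentions A gives: branch(mk(S, mk(branch(3, p(false, 3), d), P)), T, mk(P, 3)) = branch(mk(cons(cons(d, 6), branch(3, d, d)), N), cons(false, 6), mk(cons(branch(3, p(false, 3), d), d), 3)).
Bind Y1 := branch(d, 3, d); no other remaining equation mentions Y1.
Decompose branch/3: mk(S, mk(branch(3, p(false, 3), d), P)) = mk(cons(cons(d, 6), branch(3, d, d)), N),  T = cons(false, 6),  mk(P, 3) = mk(cons(branch(3, p(false, 3), d), d), 3).
Decompose mk/2: S = cons(cons(d, 6), branch(3, d, d)),  mk(branch(3, p(false, 3), d), P) = N.
Bind S := cons(cons(d, 6), branch(3, d, d)); no other remaining equation mentions S. Substituting into the earlier binding gives U := branch(p(cons(cons(d, 6), branch(3, d, d)), d), mk(P, cons(cons(d, 6), branch(3, d, d))), 6).
Bind N := mk(branch(3, p(false, 3), d), P); no other remaining equation mentions N.
Bind T := cons(false, 6); no other remaining equation mentions T.
Decompose mk/2: P = cons(branch(3, p(false, 3), d), d),  3 = 3.
Bind P := cons(branch(3, p(false, 3), d), d); no other remaining equation mentions P. Substituting into the earlier bindings gives U := branch(p(cons(cons(d, 6), branch(3, d, d)), d), mk(cons(branch(3, p(false, 3), d), d), cons(cons(d, 6), branch(3, d, d))), 6), N := mk(branch(3, p(false, 3), d), cons(branch(3, p(false, 3), d), d)).
Delete trivial equation 3 = 3.
MGU = { U -> branch(p(cons(cons(d, 6), branch(3, d, d)), d), mk(cons(branch(3, p(false, 3), d), d), cons(cons(d, 6), branch(3, d, d))), 6), B -> 3, Y2 -> d, A -> branch(3, p(false, 3), d), Y1 -> branch(d, 3, d), S -> cons(cons(d, 6), branch(3, d, d)), N -> mk(branch(3, p(false, 3), d), cons(branch(3, p(false, 3), d), d)), T -> cons(false, 6), P -> cons(branch(3, p(false, 3), d), d) }, so P -> cons(branch(3, p(false, 3), d), d).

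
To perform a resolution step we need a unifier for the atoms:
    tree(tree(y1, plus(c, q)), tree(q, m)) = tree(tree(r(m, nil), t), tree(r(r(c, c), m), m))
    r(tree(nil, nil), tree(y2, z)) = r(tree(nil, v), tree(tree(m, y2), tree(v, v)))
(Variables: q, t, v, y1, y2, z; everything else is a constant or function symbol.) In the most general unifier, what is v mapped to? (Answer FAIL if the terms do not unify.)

FAIL

Decompose tree/2: tree(y1, plus(c, q)) = tree(r(m, nil), t),  tree(q, m) = tree(r(r(c, c), m), m).
Decompose tree/2: y1 = r(m, nil),  plus(c, q) = t.
Bind y1 := r(m, nil); no other remaining equation mentions y1.
Bind t := plus(c, q); no other remaining equation mentions t.
Decompose tree/2: q = r(r(c, c), m),  m = m.
Bind q := r(r(c, c), m); no other remaining equation mentions q. Substituting into the earlier binding gives t := plus(c, r(r(c, c), m)).
Delete trivial equation m = m.
Decompose r/2: tree(nil, nil) = tree(nil, v),  tree(y2, z) = tree(tree(m, y2), tree(v, v)).
Decompose tree/2: nil = nil,  nil = v.
Delete trivial equation nil = nil.
Bind v := nil; substituting into the remaining equation gives: tree(y2, z) = tree(tree(m, y2), tree(nil, nil)).
Decompose tree/2: y2 = tree(m, y2),  z = tree(nil, nil).
Occurs check fails: y2 occurs in tree(m, y2); the equation y2 = tree(m, y2) has no finite solution.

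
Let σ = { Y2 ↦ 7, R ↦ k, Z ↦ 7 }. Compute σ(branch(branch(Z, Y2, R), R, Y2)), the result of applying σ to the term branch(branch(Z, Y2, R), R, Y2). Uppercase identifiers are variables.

branch(branch(7, 7, k), k, 7)

Replace each occurrence of Y2 with 7.
Replace each occurrence of R with k.
Replace each occurrence of Z with 7.
Result: branch(branch(7, 7, k), k, 7).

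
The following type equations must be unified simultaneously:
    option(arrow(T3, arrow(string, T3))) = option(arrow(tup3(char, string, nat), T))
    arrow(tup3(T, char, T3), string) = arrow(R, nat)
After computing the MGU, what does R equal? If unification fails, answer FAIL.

Decompose option/1: arrow(T3, arrow(string, T3)) = arrow(tup3(char, string, nat), T).
Decompose arrow/2: T3 = tup3(char, string, nat),  arrow(string, T3) = T.
Bind T3 := tup3(char, string, nat); substituting into the remaining equations gives: arrow(string, tup3(char, string, nat)) = T,  arrow(tup3(T, char, tup3(char, string, nat)), string) = arrow(R, nat).
Bind T := arrow(string, tup3(char, string, nat)); substituting into the remaining equation gives: arrow(tup3(arrow(string, tup3(char, string, nat)), char, tup3(char, string, nat)), string) = arrow(R, nat).
Decompose arrow/2: tup3(arrow(string, tup3(char, string, nat)), char, tup3(char, string, nat)) = R,  string = nat.
Bind R := tup3(arrow(string, tup3(char, string, nat)), char, tup3(char, string, nat)); no other remaining equation mentions R.
Clash: constants string and nat differ; no unifier exists.

FAIL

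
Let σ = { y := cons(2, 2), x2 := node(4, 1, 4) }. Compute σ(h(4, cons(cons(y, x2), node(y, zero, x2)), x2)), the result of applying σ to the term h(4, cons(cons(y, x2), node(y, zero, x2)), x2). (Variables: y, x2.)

h(4, cons(cons(cons(2, 2), node(4, 1, 4)), node(cons(2, 2), zero, node(4, 1, 4))), node(4, 1, 4))

Replace each occurrence of y with cons(2, 2).
Replace each occurrence of x2 with node(4, 1, 4).
Result: h(4, cons(cons(cons(2, 2), node(4, 1, 4)), node(cons(2, 2), zero, node(4, 1, 4))), node(4, 1, 4)).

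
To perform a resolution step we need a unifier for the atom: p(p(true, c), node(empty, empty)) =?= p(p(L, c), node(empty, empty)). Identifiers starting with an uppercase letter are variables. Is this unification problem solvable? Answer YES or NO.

YES

Decompose p/2: p(true, c) =?= p(L, c),  node(empty, empty) =?= node(empty, empty).
Decompose p/2: true =?= L,  c =?= c.
Bind L := true; no other remaining equation mentions L.
Delete trivial equation c =?= c.
Delete trivial equation node(empty, empty) =?= node(empty, empty).
No equations remain and no clash or occurs-check failure arose, so a unifier exists.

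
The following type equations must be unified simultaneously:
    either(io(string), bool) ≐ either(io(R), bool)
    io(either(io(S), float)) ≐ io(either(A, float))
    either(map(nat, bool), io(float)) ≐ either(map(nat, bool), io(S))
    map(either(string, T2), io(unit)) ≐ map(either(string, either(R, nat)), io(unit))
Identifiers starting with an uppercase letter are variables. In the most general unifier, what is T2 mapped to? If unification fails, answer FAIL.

either(string, nat)

Decompose either/2: io(string) ≐ io(R),  bool ≐ bool.
Decompose io/1: string ≐ R.
Bind R := string; substituting into the one remaining equation that mentions R gives: map(either(string, T2), io(unit)) ≐ map(either(string, either(string, nat)), io(unit)).
Delete trivial equation bool ≐ bool.
Decompose io/1: either(io(S), float) ≐ either(A, float).
Decompose either/2: io(S) ≐ A,  float ≐ float.
Bind A := io(S); no other remaining equation mentions A.
Delete trivial equation float ≐ float.
Decompose either/2: map(nat, bool) ≐ map(nat, bool),  io(float) ≐ io(S).
Delete trivial equation map(nat, bool) ≐ map(nat, bool).
Decompose io/1: float ≐ S.
Bind S := float; no other remaining equation mentions S. Substituting into the earlier binding gives A := io(float).
Decompose map/2: either(string, T2) ≐ either(string, either(string, nat)),  io(unit) ≐ io(unit).
Decompose either/2: string ≐ string,  T2 ≐ either(string, nat).
Delete trivial equation string ≐ string.
Bind T2 := either(string, nat); no other remaining equation mentions T2.
Delete trivial equation io(unit) ≐ io(unit).
MGU = { R ↦ string, A ↦ io(float), S ↦ float, T2 ↦ either(string, nat) }, so T2 ↦ either(string, nat).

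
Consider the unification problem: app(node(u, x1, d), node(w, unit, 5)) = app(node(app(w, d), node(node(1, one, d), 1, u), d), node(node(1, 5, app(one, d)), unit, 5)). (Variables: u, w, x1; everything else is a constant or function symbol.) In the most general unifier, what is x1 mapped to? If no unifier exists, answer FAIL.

Decompose app/2: node(u, x1, d) = node(app(w, d), node(node(1, one, d), 1, u), d),  node(w, unit, 5) = node(node(1, 5, app(one, d)), unit, 5).
Decompose node/3: u = app(w, d),  x1 = node(node(1, one, d), 1, u),  d = d.
Bind u := app(w, d); substituting into the one remaining equation that mentions u gives: x1 = node(node(1, one, d), 1, app(w, d)).
Bind x1 := node(node(1, one, d), 1, app(w, d)); no other remaining equation mentions x1.
Delete trivial equation d = d.
Decompose node/3: w = node(1, 5, app(one, d)),  unit = unit,  5 = 5.
Bind w := node(1, 5, app(one, d)); no other remaining equation mentions w. Substituting into the earlier bindings gives u := app(node(1, 5, app(one, d)), d), x1 := node(node(1, one, d), 1, app(node(1, 5, app(one, d)), d)).
Delete trivial equation unit = unit.
Delete trivial equation 5 = 5.
MGU = { u := app(node(1, 5, app(one, d)), d), x1 := node(node(1, one, d), 1, app(node(1, 5, app(one, d)), d)), w := node(1, 5, app(one, d)) }, so x1 := node(node(1, one, d), 1, app(node(1, 5, app(one, d)), d)).

node(node(1, one, d), 1, app(node(1, 5, app(one, d)), d))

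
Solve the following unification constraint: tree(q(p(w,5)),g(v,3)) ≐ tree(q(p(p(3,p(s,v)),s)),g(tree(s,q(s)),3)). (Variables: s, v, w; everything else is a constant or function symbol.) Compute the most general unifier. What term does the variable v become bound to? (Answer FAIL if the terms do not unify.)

tree(5,q(5))

Decompose tree/2: q(p(w,5)) ≐ q(p(p(3,p(s,v)),s)),  g(v,3) ≐ g(tree(s,q(s)),3).
Decompose q/1: p(w,5) ≐ p(p(3,p(s,v)),s).
Decompose p/2: w ≐ p(3,p(s,v)),  5 ≐ s.
Bind w := p(3,p(s,v)); no other remaining equation mentions w.
Bind s := 5; substituting into the remaining equation gives: g(v,3) ≐ g(tree(5,q(5)),3). Substituting into the earlier binding gives w := p(3,p(5,v)).
Decompose g/2: v ≐ tree(5,q(5)),  3 ≐ 3.
Bind v := tree(5,q(5)); no other remaining equation mentions v. Substituting into the earlier binding gives w := p(3,p(5,tree(5,q(5)))).
Delete trivial equation 3 ≐ 3.
MGU = { w -> p(3,p(5,tree(5,q(5)))), s -> 5, v -> tree(5,q(5)) }, so v -> tree(5,q(5)).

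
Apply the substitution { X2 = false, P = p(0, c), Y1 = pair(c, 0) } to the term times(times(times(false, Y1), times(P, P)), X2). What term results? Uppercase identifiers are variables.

times(times(times(false, pair(c, 0)), times(p(0, c), p(0, c))), false)

Replace each occurrence of X2 with false.
Replace each occurrence of P with p(0, c).
Replace each occurrence of Y1 with pair(c, 0).
Result: times(times(times(false, pair(c, 0)), times(p(0, c), p(0, c))), false).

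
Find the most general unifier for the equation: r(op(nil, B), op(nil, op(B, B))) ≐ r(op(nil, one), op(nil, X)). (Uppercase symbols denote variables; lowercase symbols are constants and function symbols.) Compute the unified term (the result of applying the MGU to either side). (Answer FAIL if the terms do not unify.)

Decompose r/2: op(nil, B) ≐ op(nil, one),  op(nil, op(B, B)) ≐ op(nil, X).
Decompose op/2: nil ≐ nil,  B ≐ one.
Delete trivial equation nil ≐ nil.
Bind B := one; substituting into the remaining equation gives: op(nil, op(one, one)) ≐ op(nil, X).
Decompose op/2: nil ≐ nil,  op(one, one) ≐ X.
Delete trivial equation nil ≐ nil.
Bind X := op(one, one).
Applying the MGU to either side gives r(op(nil, one), op(nil, op(one, one))).

r(op(nil, one), op(nil, op(one, one)))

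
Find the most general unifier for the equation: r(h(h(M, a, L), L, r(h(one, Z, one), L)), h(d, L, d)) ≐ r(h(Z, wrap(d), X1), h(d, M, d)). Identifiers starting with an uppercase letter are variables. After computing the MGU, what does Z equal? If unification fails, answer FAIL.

h(wrap(d), a, wrap(d))

Decompose r/2: h(h(M, a, L), L, r(h(one, Z, one), L)) ≐ h(Z, wrap(d), X1),  h(d, L, d) ≐ h(d, M, d).
Decompose h/3: h(M, a, L) ≐ Z,  L ≐ wrap(d),  r(h(one, Z, one), L) ≐ X1.
Bind Z := h(M, a, L); substituting into the one remaining equation that mentions Z gives: r(h(one, h(M, a, L), one), L) ≐ X1.
Bind L := wrap(d); substituting into the remaining equations gives: r(h(one, h(M, a, wrap(d)), one), wrap(d)) ≐ X1,  h(d, wrap(d), d) ≐ h(d, M, d). Substituting into the earlier binding gives Z := h(M, a, wrap(d)).
Bind X1 := r(h(one, h(M, a, wrap(d)), one), wrap(d)); no other remaining equation mentions X1.
Decompose h/3: d ≐ d,  wrap(d) ≐ M,  d ≐ d.
Delete trivial equation d ≐ d.
Bind M := wrap(d); no other remaining equation mentions M. Substituting into the earlier bindings gives Z := h(wrap(d), a, wrap(d)), X1 := r(h(one, h(wrap(d), a, wrap(d)), one), wrap(d)).
Delete trivial equation d ≐ d.
MGU = { Z := h(wrap(d), a, wrap(d)), L := wrap(d), X1 := r(h(one, h(wrap(d), a, wrap(d)), one), wrap(d)), M := wrap(d) }, so Z := h(wrap(d), a, wrap(d)).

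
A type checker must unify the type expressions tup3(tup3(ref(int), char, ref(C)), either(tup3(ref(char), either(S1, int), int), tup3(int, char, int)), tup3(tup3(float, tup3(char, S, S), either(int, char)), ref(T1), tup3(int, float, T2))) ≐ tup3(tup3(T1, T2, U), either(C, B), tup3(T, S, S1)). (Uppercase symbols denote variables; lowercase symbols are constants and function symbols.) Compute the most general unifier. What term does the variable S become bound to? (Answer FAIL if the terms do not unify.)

Decompose tup3/3: tup3(ref(int), char, ref(C)) ≐ tup3(T1, T2, U),  either(tup3(ref(char), either(S1, int), int), tup3(int, char, int)) ≐ either(C, B),  tup3(tup3(float, tup3(char, S, S), either(int, char)), ref(T1), tup3(int, float, T2)) ≐ tup3(T, S, S1).
Decompose tup3/3: ref(int) ≐ T1,  char ≐ T2,  ref(C) ≐ U.
Bind T1 := ref(int); substituting into the one remaining equation that mentions T1 gives: tup3(tup3(float, tup3(char, S, S), either(int, char)), ref(ref(int)), tup3(int, float, T2)) ≐ tup3(T, S, S1).
Bind T2 := char; substituting into the one remaining equation that mentions T2 gives: tup3(tup3(float, tup3(char, S, S), either(int, char)), ref(ref(int)), tup3(int, float, char)) ≐ tup3(T, S, S1).
Bind U := ref(C); no other remaining equation mentions U.
Decompose either/2: tup3(ref(char), either(S1, int), int) ≐ C,  tup3(int, char, int) ≐ B.
Bind C := tup3(ref(char), either(S1, int), int); no other remaining equation mentions C. Substituting into the earlier binding gives U := ref(tup3(ref(char), either(S1, int), int)).
Bind B := tup3(int, char, int); no other remaining equation mentions B.
Decompose tup3/3: tup3(float, tup3(char, S, S), either(int, char)) ≐ T,  ref(ref(int)) ≐ S,  tup3(int, float, char) ≐ S1.
Bind T := tup3(float, tup3(char, S, S), either(int, char)); no other remaining equation mentions T.
Bind S := ref(ref(int)); no other remaining equation mentions S. Substituting into the earlier binding gives T := tup3(float, tup3(char, ref(ref(int)), ref(ref(int))), either(int, char)).
Bind S1 := tup3(int, float, char). Substituting into the earlier bindings gives U := ref(tup3(ref(char), either(tup3(int, float, char), int), int)), C := tup3(ref(char), either(tup3(int, float, char), int), int).
MGU = { T1 := ref(int), T2 := char, U := ref(tup3(ref(char), either(tup3(int, float, char), int), int)), C := tup3(ref(char), either(tup3(int, float, char), int), int), B := tup3(int, char, int), T := tup3(float, tup3(char, ref(ref(int)), ref(ref(int))), either(int, char)), S := ref(ref(int)), S1 := tup3(int, float, char) }, so S := ref(ref(int)).

ref(ref(int))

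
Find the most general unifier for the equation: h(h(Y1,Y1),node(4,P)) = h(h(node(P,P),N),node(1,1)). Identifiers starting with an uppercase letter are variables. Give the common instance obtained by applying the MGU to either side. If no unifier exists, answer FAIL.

FAIL

Decompose h/2: h(Y1,Y1) = h(node(P,P),N),  node(4,P) = node(1,1).
Decompose h/2: Y1 = node(P,P),  Y1 = N.
Bind Y1 := node(P,P); substituting into the one remaining equation that mentions Y1 gives: node(P,P) = N.
Bind N := node(P,P); no other remaining equation mentions N.
Decompose node/2: 4 = 1,  P = 1.
Clash: constants 4 and 1 differ; no unifier exists.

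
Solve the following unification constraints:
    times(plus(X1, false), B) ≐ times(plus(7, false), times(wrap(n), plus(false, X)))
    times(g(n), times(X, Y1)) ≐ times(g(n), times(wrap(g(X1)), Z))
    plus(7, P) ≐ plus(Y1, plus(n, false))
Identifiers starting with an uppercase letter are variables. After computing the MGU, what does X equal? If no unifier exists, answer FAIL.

Decompose times/2: plus(X1, false) ≐ plus(7, false),  B ≐ times(wrap(n), plus(false, X)).
Decompose plus/2: X1 ≐ 7,  false ≐ false.
Bind X1 := 7; substituting into the one remaining equation that mentions X1 gives: times(g(n), times(X, Y1)) ≐ times(g(n), times(wrap(g(7)), Z)).
Delete trivial equation false ≐ false.
Bind B := times(wrap(n), plus(false, X)); no other remaining equation mentions B.
Decompose times/2: g(n) ≐ g(n),  times(X, Y1) ≐ times(wrap(g(7)), Z).
Delete trivial equation g(n) ≐ g(n).
Decompose times/2: X ≐ wrap(g(7)),  Y1 ≐ Z.
Bind X := wrap(g(7)); no other remaining equation mentions X. Substituting into the earlier binding gives B := times(wrap(n), plus(false, wrap(g(7)))).
Bind Y1 := Z; substituting into the remaining equation gives: plus(7, P) ≐ plus(Z, plus(n, false)).
Decompose plus/2: 7 ≐ Z,  P ≐ plus(n, false).
Bind Z := 7; no other remaining equation mentions Z. Substituting into the earlier binding gives Y1 := 7.
Bind P := plus(n, false).
MGU = { X1 ↦ 7, B ↦ times(wrap(n), plus(false, wrap(g(7)))), X ↦ wrap(g(7)), Y1 ↦ 7, Z ↦ 7, P ↦ plus(n, false) }, so X ↦ wrap(g(7)).

wrap(g(7))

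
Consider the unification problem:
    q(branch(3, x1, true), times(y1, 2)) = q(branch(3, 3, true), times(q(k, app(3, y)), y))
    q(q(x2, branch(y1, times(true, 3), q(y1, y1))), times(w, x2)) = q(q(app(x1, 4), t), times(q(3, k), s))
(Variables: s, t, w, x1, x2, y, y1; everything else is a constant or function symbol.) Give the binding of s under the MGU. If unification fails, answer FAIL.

Decompose q/2: branch(3, x1, true) = branch(3, 3, true),  times(y1, 2) = times(q(k, app(3, y)), y).
Decompose branch/3: 3 = 3,  x1 = 3,  true = true.
Delete trivial equation 3 = 3.
Bind x1 := 3; substituting into the one remaining equation that mentions x1 gives: q(q(x2, branch(y1, times(true, 3), q(y1, y1))), times(w, x2)) = q(q(app(3, 4), t), times(q(3, k), s)).
Delete trivial equation true = true.
Decompose times/2: y1 = q(k, app(3, y)),  2 = y.
Bind y1 := q(k, app(3, y)); substituting into the one remaining equation that mentions y1 gives: q(q(x2, branch(q(k, app(3, y)), times(true, 3), q(q(k, app(3, y)), q(k, app(3, y))))), times(w, x2)) = q(q(app(3, 4), t), times(q(3, k), s)).
Bind y := 2; substituting into the remaining equation gives: q(q(x2, branch(q(k, app(3, 2)), times(true, 3), q(q(k, app(3, 2)), q(k, app(3, 2))))), times(w, x2)) = q(q(app(3, 4), t), times(q(3, k), s)). Substituting into the earlier binding gives y1 := q(k, app(3, 2)).
Decompose q/2: q(x2, branch(q(k, app(3, 2)), times(true, 3), q(q(k, app(3, 2)), q(k, app(3, 2))))) = q(app(3, 4), t),  times(w, x2) = times(q(3, k), s).
Decompose q/2: x2 = app(3, 4),  branch(q(k, app(3, 2)), times(true, 3), q(q(k, app(3, 2)), q(k, app(3, 2)))) = t.
Bind x2 := app(3, 4); substituting into the one remaining equation that mentions x2 gives: times(w, app(3, 4)) = times(q(3, k), s).
Bind t := branch(q(k, app(3, 2)), times(true, 3), q(q(k, app(3, 2)), q(k, app(3, 2)))); no other remaining equation mentions t.
Decompose times/2: w = q(3, k),  app(3, 4) = s.
Bind w := q(3, k); no other remaining equation mentions w.
Bind s := app(3, 4).
MGU = { x1 -> 3, y1 -> q(k, app(3, 2)), y -> 2, x2 -> app(3, 4), t -> branch(q(k, app(3, 2)), times(true, 3), q(q(k, app(3, 2)), q(k, app(3, 2)))), w -> q(3, k), s -> app(3, 4) }, so s -> app(3, 4).

app(3, 4)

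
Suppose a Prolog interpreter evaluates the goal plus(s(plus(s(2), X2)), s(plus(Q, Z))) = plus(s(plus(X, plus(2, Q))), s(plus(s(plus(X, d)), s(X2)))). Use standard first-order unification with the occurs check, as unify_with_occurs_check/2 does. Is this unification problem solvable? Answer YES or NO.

Decompose plus/2: s(plus(s(2), X2)) = s(plus(X, plus(2, Q))),  s(plus(Q, Z)) = s(plus(s(plus(X, d)), s(X2))).
Decompose s/1: plus(s(2), X2) = plus(X, plus(2, Q)).
Decompose plus/2: s(2) = X,  X2 = plus(2, Q).
Bind X := s(2); substituting into the one remaining equation that mentions X gives: s(plus(Q, Z)) = s(plus(s(plus(s(2), d)), s(X2))).
Bind X2 := plus(2, Q); substituting into the remaining equation gives: s(plus(Q, Z)) = s(plus(s(plus(s(2), d)), s(plus(2, Q)))).
Decompose s/1: plus(Q, Z) = plus(s(plus(s(2), d)), s(plus(2, Q))).
Decompose plus/2: Q = s(plus(s(2), d)),  Z = s(plus(2, Q)).
Bind Q := s(plus(s(2), d)); substituting into the remaining equation gives: Z = s(plus(2, s(plus(s(2), d)))). Substituting into the earlier binding gives X2 := plus(2, s(plus(s(2), d))).
Bind Z := s(plus(2, s(plus(s(2), d)))).
No equations remain and no clash or occurs-check failure arose, so a unifier exists.

YES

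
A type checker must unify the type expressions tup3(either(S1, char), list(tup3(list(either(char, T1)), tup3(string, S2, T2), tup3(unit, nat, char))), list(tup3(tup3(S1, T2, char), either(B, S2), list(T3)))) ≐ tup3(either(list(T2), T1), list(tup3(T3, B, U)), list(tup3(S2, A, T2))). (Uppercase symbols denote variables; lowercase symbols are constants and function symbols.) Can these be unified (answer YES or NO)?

Decompose tup3/3: either(S1, char) ≐ either(list(T2), T1),  list(tup3(list(either(char, T1)), tup3(string, S2, T2), tup3(unit, nat, char))) ≐ list(tup3(T3, B, U)),  list(tup3(tup3(S1, T2, char), either(B, S2), list(T3))) ≐ list(tup3(S2, A, T2)).
Decompose either/2: S1 ≐ list(T2),  char ≐ T1.
Bind S1 := list(T2); substituting into the one remaining equation that mentions S1 gives: list(tup3(tup3(list(T2), T2, char), either(B, S2), list(T3))) ≐ list(tup3(S2, A, T2)).
Bind T1 := char; substituting into the one remaining equation that mentions T1 gives: list(tup3(list(either(char, char)), tup3(string, S2, T2), tup3(unit, nat, char))) ≐ list(tup3(T3, B, U)).
Decompose list/1: tup3(list(either(char, char)), tup3(string, S2, T2), tup3(unit, nat, char)) ≐ tup3(T3, B, U).
Decompose tup3/3: list(either(char, char)) ≐ T3,  tup3(string, S2, T2) ≐ B,  tup3(unit, nat, char) ≐ U.
Bind T3 := list(either(char, char)); substituting into the one remaining equation that mentions T3 gives: list(tup3(tup3(list(T2), T2, char), either(B, S2), list(list(either(char, char))))) ≐ list(tup3(S2, A, T2)).
Bind B := tup3(string, S2, T2); substituting into the one remaining equation that mentions B gives: list(tup3(tup3(list(T2), T2, char), either(tup3(string, S2, T2), S2), list(list(either(char, char))))) ≐ list(tup3(S2, A, T2)).
Bind U := tup3(unit, nat, char); no other remaining equation mentions U.
Decompose list/1: tup3(tup3(list(T2), T2, char), either(tup3(string, S2, T2), S2), list(list(either(char, char)))) ≐ tup3(S2, A, T2).
Decompose tup3/3: tup3(list(T2), T2, char) ≐ S2,  either(tup3(string, S2, T2), S2) ≐ A,  list(list(either(char, char))) ≐ T2.
Bind S2 := tup3(list(T2), T2, char); substituting into the one remaining equation that mentions S2 gives: either(tup3(string, tup3(list(T2), T2, char), T2), tup3(list(T2), T2, char)) ≐ A. Substituting into the earlier binding gives B := tup3(string, tup3(list(T2), T2, char), T2).
Bind A := either(tup3(string, tup3(list(T2), T2, char), T2), tup3(list(T2), T2, char)); no other remaining equation mentions A.
Bind T2 := list(list(either(char, char))). Substituting into the earlier bindings gives S1 := list(list(list(either(char, char)))), B := tup3(string, tup3(list(list(list(either(char, char)))), list(list(either(char, char))), char), list(list(either(char, char)))), S2 := tup3(list(list(list(either(char, char)))), list(list(either(char, char))), char), A := either(tup3(string, tup3(list(list(list(either(char, char)))), list(list(either(char, char))), char), list(list(either(char, char)))), tup3(list(list(list(either(char, char)))), list(list(either(char, char))), char)).
No equations remain and no clash or occurs-check failure arose, so a unifier exists.

YES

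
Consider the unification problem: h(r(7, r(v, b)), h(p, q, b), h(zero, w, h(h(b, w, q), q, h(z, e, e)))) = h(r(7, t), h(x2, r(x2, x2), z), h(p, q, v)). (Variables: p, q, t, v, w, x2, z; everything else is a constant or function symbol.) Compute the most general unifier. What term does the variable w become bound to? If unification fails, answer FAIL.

Decompose h/3: r(7, r(v, b)) = r(7, t),  h(p, q, b) = h(x2, r(x2, x2), z),  h(zero, w, h(h(b, w, q), q, h(z, e, e))) = h(p, q, v).
Decompose r/2: 7 = 7,  r(v, b) = t.
Delete trivial equation 7 = 7.
Bind t := r(v, b); no other remaining equation mentions t.
Decompose h/3: p = x2,  q = r(x2, x2),  b = z.
Bind p := x2; substituting into the one remaining equation that mentions p gives: h(zero, w, h(h(b, w, q), q, h(z, e, e))) = h(x2, q, v).
Bind q := r(x2, x2); substituting into the one remaining equation that mentions q gives: h(zero, w, h(h(b, w, r(x2, x2)), r(x2, x2), h(z, e, e))) = h(x2, r(x2, x2), v).
Bind z := b; substituting into the remaining equation gives: h(zero, w, h(h(b, w, r(x2, x2)), r(x2, x2), h(b, e, e))) = h(x2, r(x2, x2), v).
Decompose h/3: zero = x2,  w = r(x2, x2),  h(h(b, w, r(x2, x2)), r(x2, x2), h(b, e, e)) = v.
Bind x2 := zero; substituting into the remaining equations gives: w = r(zero, zero),  h(h(b, w, r(zero, zero)), r(zero, zero), h(b, e, e)) = v. Substituting into the earlier bindings gives p := zero, q := r(zero, zero).
Bind w := r(zero, zero); substituting into the remaining equation gives: h(h(b, r(zero, zero), r(zero, zero)), r(zero, zero), h(b, e, e)) = v.
Bind v := h(h(b, r(zero, zero), r(zero, zero)), r(zero, zero), h(b, e, e)). Substituting into the earlier binding gives t := r(h(h(b, r(zero, zero), r(zero, zero)), r(zero, zero), h(b, e, e)), b).
MGU = { t := r(h(h(b, r(zero, zero), r(zero, zero)), r(zero, zero), h(b, e, e)), b), p := zero, q := r(zero, zero), z := b, x2 := zero, w := r(zero, zero), v := h(h(b, r(zero, zero), r(zero, zero)), r(zero, zero), h(b, e, e)) }, so w := r(zero, zero).

r(zero, zero)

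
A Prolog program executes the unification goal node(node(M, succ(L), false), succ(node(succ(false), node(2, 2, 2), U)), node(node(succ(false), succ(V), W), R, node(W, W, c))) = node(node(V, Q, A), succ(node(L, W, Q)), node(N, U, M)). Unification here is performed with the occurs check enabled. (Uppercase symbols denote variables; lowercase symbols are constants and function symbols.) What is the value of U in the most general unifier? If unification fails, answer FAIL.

Decompose node/3: node(M, succ(L), false) = node(V, Q, A),  succ(node(succ(false), node(2, 2, 2), U)) = succ(node(L, W, Q)),  node(node(succ(false), succ(V), W), R, node(W, W, c)) = node(N, U, M).
Decompose node/3: M = V,  succ(L) = Q,  false = A.
Bind M := V; substituting into the one remaining equation that mentions M gives: node(node(succ(false), succ(V), W), R, node(W, W, c)) = node(N, U, V).
Bind Q := succ(L); substituting into the one remaining equation that mentions Q gives: succ(node(succ(false), node(2, 2, 2), U)) = succ(node(L, W, succ(L))).
Bind A := false; no other remaining equation mentions A.
Decompose succ/1: node(succ(false), node(2, 2, 2), U) = node(L, W, succ(L)).
Decompose node/3: succ(false) = L,  node(2, 2, 2) = W,  U = succ(L).
Bind L := succ(false); substituting into the one remaining equation that mentions L gives: U = succ(succ(false)). Substituting into the earlier binding gives Q := succ(succ(false)).
Bind W := node(2, 2, 2); substituting into the one remaining equation that mentions W gives: node(node(succ(false), succ(V), node(2, 2, 2)), R, node(node(2, 2, 2), node(2, 2, 2), c)) = node(N, U, V).
Bind U := succ(succ(false)); substituting into the remaining equation gives: node(node(succ(false), succ(V), node(2, 2, 2)), R, node(node(2, 2, 2), node(2, 2, 2), c)) = node(N, succ(succ(false)), V).
Decompose node/3: node(succ(false), succ(V), node(2, 2, 2)) = N,  R = succ(succ(false)),  node(node(2, 2, 2), node(2, 2, 2), c) = V.
Bind N := node(succ(false), succ(V), node(2, 2, 2)); no other remaining equation mentions N.
Bind R := succ(succ(false)); no other remaining equation mentions R.
Bind V := node(node(2, 2, 2), node(2, 2, 2), c). Substituting into the earlier bindings gives M := node(node(2, 2, 2), node(2, 2, 2), c), N := node(succ(false), succ(node(node(2, 2, 2), node(2, 2, 2), c)), node(2, 2, 2)).
MGU = { M -> node(node(2, 2, 2), node(2, 2, 2), c), Q -> succ(succ(false)), A -> false, L -> succ(false), W -> node(2, 2, 2), U -> succ(succ(false)), N -> node(succ(false), succ(node(node(2, 2, 2), node(2, 2, 2), c)), node(2, 2, 2)), R -> succ(succ(false)), V -> node(node(2, 2, 2), node(2, 2, 2), c) }, so U -> succ(succ(false)).

succ(succ(false))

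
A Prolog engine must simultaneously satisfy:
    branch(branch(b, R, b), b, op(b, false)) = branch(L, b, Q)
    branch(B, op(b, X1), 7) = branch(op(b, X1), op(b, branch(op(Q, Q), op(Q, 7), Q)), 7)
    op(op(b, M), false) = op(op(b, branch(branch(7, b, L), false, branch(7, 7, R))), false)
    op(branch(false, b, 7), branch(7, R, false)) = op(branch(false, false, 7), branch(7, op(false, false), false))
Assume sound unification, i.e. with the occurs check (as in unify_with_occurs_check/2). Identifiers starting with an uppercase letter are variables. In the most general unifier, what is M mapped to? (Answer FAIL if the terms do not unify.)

Decompose branch/3: branch(b, R, b) = L,  b = b,  op(b, false) = Q.
Bind L := branch(b, R, b); substituting into the one remaining equation that mentions L gives: op(op(b, M), false) = op(op(b, branch(branch(7, b, branch(b, R, b)), false, branch(7, 7, R))), false).
Delete trivial equation b = b.
Bind Q := op(b, false); substituting into the one remaining equation that mentions Q gives: branch(B, op(b, X1), 7) = branch(op(b, X1), op(b, branch(op(op(b, false), op(b, false)), op(op(b, false), 7), op(b, false))), 7).
Decompose branch/3: B = op(b, X1),  op(b, X1) = op(b, branch(op(op(b, false), op(b, false)), op(op(b, false), 7), op(b, false))),  7 = 7.
Bind B := op(b, X1); no other remaining equation mentions B.
Decompose op/2: b = b,  X1 = branch(op(op(b, false), op(b, false)), op(op(b, false), 7), op(b, false)).
Delete trivial equation b = b.
Bind X1 := branch(op(op(b, false), op(b, false)), op(op(b, false), 7), op(b, false)); no other remaining equation mentions X1. Substituting into the earlier binding gives B := op(b, branch(op(op(b, false), op(b, false)), op(op(b, false), 7), op(b, false))).
Delete trivial equation 7 = 7.
Decompose op/2: op(b, M) = op(b, branch(branch(7, b, branch(b, R, b)), false, branch(7, 7, R))),  false = false.
Decompose op/2: b = b,  M = branch(branch(7, b, branch(b, R, b)), false, branch(7, 7, R)).
Delete trivial equation b = b.
Bind M := branch(branch(7, b, branch(b, R, b)), false, branch(7, 7, R)); no other remaining equation mentions M.
Delete trivial equation false = false.
Decompose op/2: branch(false, b, 7) = branch(false, false, 7),  branch(7, R, false) = branch(7, op(false, false), false).
Decompose branch/3: false = false,  b = false,  7 = 7.
Delete trivial equation false = false.
Clash: constants b and false differ; no unifier exists.

FAIL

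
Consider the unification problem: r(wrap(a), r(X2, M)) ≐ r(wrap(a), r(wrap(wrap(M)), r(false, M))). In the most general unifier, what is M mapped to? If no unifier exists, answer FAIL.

FAIL

Decompose r/2: wrap(a) ≐ wrap(a),  r(X2, M) ≐ r(wrap(wrap(M)), r(false, M)).
Delete trivial equation wrap(a) ≐ wrap(a).
Decompose r/2: X2 ≐ wrap(wrap(M)),  M ≐ r(false, M).
Bind X2 := wrap(wrap(M)); no other remaining equation mentions X2.
Occurs check fails: M occurs in r(false, M); the equation M ≐ r(false, M) has no finite solution.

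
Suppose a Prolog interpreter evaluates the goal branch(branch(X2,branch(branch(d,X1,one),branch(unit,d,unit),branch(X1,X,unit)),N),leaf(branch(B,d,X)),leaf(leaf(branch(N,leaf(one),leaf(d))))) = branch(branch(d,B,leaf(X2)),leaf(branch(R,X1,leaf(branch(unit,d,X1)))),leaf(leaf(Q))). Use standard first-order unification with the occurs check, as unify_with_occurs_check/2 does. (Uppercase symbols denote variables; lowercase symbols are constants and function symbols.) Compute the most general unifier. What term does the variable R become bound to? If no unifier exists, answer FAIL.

Decompose branch/3: branch(X2,branch(branch(d,X1,one),branch(unit,d,unit),branch(X1,X,unit)),N) = branch(d,B,leaf(X2)),  leaf(branch(B,d,X)) = leaf(branch(R,X1,leaf(branch(unit,d,X1)))),  leaf(leaf(branch(N,leaf(one),leaf(d)))) = leaf(leaf(Q)).
Decompose branch/3: X2 = d,  branch(branch(d,X1,one),branch(unit,d,unit),branch(X1,X,unit)) = B,  N = leaf(X2).
Bind X2 := d; substituting into the one remaining equation that mentions X2 gives: N = leaf(d).
Bind B := branch(branch(d,X1,one),branch(unit,d,unit),branch(X1,X,unit)); substituting into the one remaining equation that mentions B gives: leaf(branch(branch(branch(d,X1,one),branch(unit,d,unit),branch(X1,X,unit)),d,X)) = leaf(branch(R,X1,leaf(branch(unit,d,X1)))).
Bind N := leaf(d); substituting into the one remaining equation that mentions N gives: leaf(leaf(branch(leaf(d),leaf(one),leaf(d)))) = leaf(leaf(Q)).
Decompose leaf/1: branch(branch(branch(d,X1,one),branch(unit,d,unit),branch(X1,X,unit)),d,X) = branch(R,X1,leaf(branch(unit,d,X1))).
Decompose branch/3: branch(branch(d,X1,one),branch(unit,d,unit),branch(X1,X,unit)) = R,  d = X1,  X = leaf(branch(unit,d,X1)).
Bind R := branch(branch(d,X1,one),branch(unit,d,unit),branch(X1,X,unit)); no other remaining equation mentions R.
Bind X1 := d; substituting into the one remaining equation that mentions X1 gives: X = leaf(branch(unit,d,d)). Substituting into the earlier bindings gives B := branch(branch(d,d,one),branch(unit,d,unit),branch(d,X,unit)), R := branch(branch(d,d,one),branch(unit,d,unit),branch(d,X,unit)).
Bind X := leaf(branch(unit,d,d)); no other remaining equation mentions X. Substituting into the earlier bindings gives B := branch(branch(d,d,one),branch(unit,d,unit),branch(d,leaf(branch(unit,d,d)),unit)), R := branch(branch(d,d,one),branch(unit,d,unit),branch(d,leaf(branch(unit,d,d)),unit)).
Decompose leaf/1: leaf(branch(leaf(d),leaf(one),leaf(d))) = leaf(Q).
Decompose leaf/1: branch(leaf(d),leaf(one),leaf(d)) = Q.
Bind Q := branch(leaf(d),leaf(one),leaf(d)).
MGU = { X2 = d, B = branch(branch(d,d,one),branch(unit,d,unit),branch(d,leaf(branch(unit,d,d)),unit)), N = leaf(d), R = branch(branch(d,d,one),branch(unit,d,unit),branch(d,leaf(branch(unit,d,d)),unit)), X1 = d, X = leaf(branch(unit,d,d)), Q = branch(leaf(d),leaf(one),leaf(d)) }, so R = branch(branch(d,d,one),branch(unit,d,unit),branch(d,leaf(branch(unit,d,d)),unit)).

branch(branch(d,d,one),branch(unit,d,unit),branch(d,leaf(branch(unit,d,d)),unit))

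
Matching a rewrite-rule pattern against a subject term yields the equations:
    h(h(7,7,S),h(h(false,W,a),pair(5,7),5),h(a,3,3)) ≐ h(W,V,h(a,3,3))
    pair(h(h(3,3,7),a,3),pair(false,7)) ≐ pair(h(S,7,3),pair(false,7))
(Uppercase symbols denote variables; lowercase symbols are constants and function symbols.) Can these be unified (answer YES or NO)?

NO

Decompose h/3: h(7,7,S) ≐ W,  h(h(false,W,a),pair(5,7),5) ≐ V,  h(a,3,3) ≐ h(a,3,3).
Bind W := h(7,7,S); substituting into the one remaining equation that mentions W gives: h(h(false,h(7,7,S),a),pair(5,7),5) ≐ V.
Bind V := h(h(false,h(7,7,S),a),pair(5,7),5); no other remaining equation mentions V.
Delete trivial equation h(a,3,3) ≐ h(a,3,3).
Decompose pair/2: h(h(3,3,7),a,3) ≐ h(S,7,3),  pair(false,7) ≐ pair(false,7).
Decompose h/3: h(3,3,7) ≐ S,  a ≐ 7,  3 ≐ 3.
Bind S := h(3,3,7); no other remaining equation mentions S. Substituting into the earlier bindings gives W := h(7,7,h(3,3,7)), V := h(h(false,h(7,7,h(3,3,7)),a),pair(5,7),5).
Clash: constants a and 7 differ; no unifier exists.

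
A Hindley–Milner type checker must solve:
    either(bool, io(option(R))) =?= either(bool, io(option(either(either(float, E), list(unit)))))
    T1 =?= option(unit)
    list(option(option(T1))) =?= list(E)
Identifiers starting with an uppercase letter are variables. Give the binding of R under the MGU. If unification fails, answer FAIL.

Decompose either/2: bool =?= bool,  io(option(R)) =?= io(option(either(either(float, E), list(unit)))).
Delete trivial equation bool =?= bool.
Decompose io/1: option(R) =?= option(either(either(float, E), list(unit))).
Decompose option/1: R =?= either(either(float, E), list(unit)).
Bind R := either(either(float, E), list(unit)); no other remaining equation mentions R.
Bind T1 := option(unit); substituting into the remaining equation gives: list(option(option(option(unit)))) =?= list(E).
Decompose list/1: option(option(option(unit))) =?= E.
Bind E := option(option(option(unit))). Substituting into the earlier binding gives R := either(either(float, option(option(option(unit)))), list(unit)).
MGU = { R -> either(either(float, option(option(option(unit)))), list(unit)), T1 -> option(unit), E -> option(option(option(unit))) }, so R -> either(either(float, option(option(option(unit)))), list(unit)).

either(either(float, option(option(option(unit)))), list(unit))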